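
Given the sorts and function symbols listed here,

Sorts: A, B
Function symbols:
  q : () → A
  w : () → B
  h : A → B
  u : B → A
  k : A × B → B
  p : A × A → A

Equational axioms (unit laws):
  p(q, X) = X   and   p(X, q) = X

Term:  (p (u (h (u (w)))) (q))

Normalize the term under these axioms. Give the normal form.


normal form = (u (h (u (w))))

1. (p (u (h (u (w)))) (q))  →  (u (h (u (w))))


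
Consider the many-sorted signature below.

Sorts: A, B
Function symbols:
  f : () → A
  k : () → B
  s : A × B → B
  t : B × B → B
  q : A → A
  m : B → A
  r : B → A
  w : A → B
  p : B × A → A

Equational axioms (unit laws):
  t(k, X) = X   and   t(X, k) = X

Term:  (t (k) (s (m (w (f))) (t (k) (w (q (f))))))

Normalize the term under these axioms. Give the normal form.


normal form = (s (m (w (f))) (w (q (f))))

1. (t (k) (s (m (w (f))) (t (k) (w (q (f))))))  →  (s (m (w (f))) (t (k) (w (q (f)))))
2. (s (m (w (f))) (t (k) (w (q (f)))))  →  (s (m (w (f))) (w (q (f))))


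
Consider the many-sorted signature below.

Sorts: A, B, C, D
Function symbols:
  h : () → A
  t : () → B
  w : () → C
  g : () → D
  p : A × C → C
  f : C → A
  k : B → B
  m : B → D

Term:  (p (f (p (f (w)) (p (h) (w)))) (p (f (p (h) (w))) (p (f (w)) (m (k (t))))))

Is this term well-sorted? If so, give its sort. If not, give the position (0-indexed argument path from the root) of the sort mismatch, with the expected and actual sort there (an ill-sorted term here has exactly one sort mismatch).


ill-sorted at position [1, 1, 1]: expected C, got D

        (w) : C
      (f (w)) : A
        (h) : A
        (w) : C
      (p (h) (w)) : C
    (p (f (w)) (p (h) (w))) : C
  (f (p (f (w)) (p (h) (w)))) : A
        (h) : A
        (w) : C
      (p (h) (w)) : C
    (f (p (h) (w))) : A
        (w) : C
      (f (w)) : A
          (t) : B
        (k (t)) : B
      (m (k (t))) : D
    (p (f (w)) (m (k (t)))) : ✗ arg 1 at [1, 1, 1] has sort D, expected C


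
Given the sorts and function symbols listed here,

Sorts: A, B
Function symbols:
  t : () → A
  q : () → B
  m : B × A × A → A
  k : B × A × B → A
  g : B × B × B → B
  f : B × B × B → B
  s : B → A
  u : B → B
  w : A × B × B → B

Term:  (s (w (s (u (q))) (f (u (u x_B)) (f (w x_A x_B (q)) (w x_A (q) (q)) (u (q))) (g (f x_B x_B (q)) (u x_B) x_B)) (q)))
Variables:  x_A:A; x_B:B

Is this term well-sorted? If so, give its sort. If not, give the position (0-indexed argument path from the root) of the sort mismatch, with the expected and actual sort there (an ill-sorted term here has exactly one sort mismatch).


well-sorted; sort = A

        (q) : B
      (u (q)) : B
    (s (u (q))) : A
          x_B : B
        (u x_B) : B
      (u (u x_B)) : B
          x_A : A
          x_B : B
          (q) : B
        (w x_A x_B (q)) : B
          x_A : A
          (q) : B
          (q) : B
        (w x_A (q) (q)) : B
          (q) : B
        (u (q)) : B
      (f (w x_A x_B (q)) (w x_A (q) (q)) (u (q))) : B
          x_B : B
          x_B : B
          (q) : B
        (f x_B x_B (q)) : B
          x_B : B
        (u x_B) : B
        x_B : B
      (g (f x_B x_B (q)) (u x_B) x_B) : B
    (f (u (u x_B)) (f (w x_A x_B (q)) (w x_A (q) (q)) (u (q))) (g (f x_B x_B (q)) (u x_B) x_B)) : B
    (q) : B
  (w (s (u (q))) (f (u (u x_B)) (f (w x_A x_B (q)) (w x_A (q) (q)) (u (q))) (g (f x_B x_B (q)) (u x_B) x_B)) (q)) : B
(s (w (s (u (q))) (f (u (u x_B)) (f (w x_A x_B (q)) (w x_A (q) (q)) (u (q))) (g (f x_B x_B (q)) (u x_B) x_B)) (q))) : A


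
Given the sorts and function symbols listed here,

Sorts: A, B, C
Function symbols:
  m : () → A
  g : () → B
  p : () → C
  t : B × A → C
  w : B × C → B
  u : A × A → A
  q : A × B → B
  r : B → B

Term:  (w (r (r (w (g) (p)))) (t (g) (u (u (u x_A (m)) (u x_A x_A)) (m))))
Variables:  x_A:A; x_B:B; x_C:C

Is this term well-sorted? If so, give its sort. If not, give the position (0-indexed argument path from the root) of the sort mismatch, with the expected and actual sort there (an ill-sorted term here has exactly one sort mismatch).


        (g) : B
        (p) : C
      (w (g) (p)) : B
    (r (w (g) (p))) : B
  (r (r (w (g) (p)))) : B
    (g) : B
          x_A : A
          (m) : A
        (u x_A (m)) : A
          x_A : A
          x_A : A
        (u x_A x_A) : A
      (u (u x_A (m)) (u x_A x_A)) : A
      (m) : A
    (u (u (u x_A (m)) (u x_A x_A)) (m)) : A
  (t (g) (u (u (u x_A (m)) (u x_A x_A)) (m))) : C
(w (r (r (w (g) (p)))) (t (g) (u (u (u x_A (m)) (u x_A x_A)) (m)))) : B

well-sorted; sort = B


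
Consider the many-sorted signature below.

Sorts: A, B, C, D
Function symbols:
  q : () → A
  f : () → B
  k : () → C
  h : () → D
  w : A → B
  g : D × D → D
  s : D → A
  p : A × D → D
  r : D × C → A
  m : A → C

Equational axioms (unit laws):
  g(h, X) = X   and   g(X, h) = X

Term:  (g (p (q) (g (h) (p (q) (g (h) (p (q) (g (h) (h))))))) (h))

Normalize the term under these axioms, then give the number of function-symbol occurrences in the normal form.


1. (g (p (q) (g (h) (p (q) (g (h) (p (q) (g (h) (h))))))) (h))  →  (p (q) (g (h) (p (q) (g (h) (p (q) (g (h) (h)))))))
2. (p (q) (g (h) (p (q) (g (h) (p (q) (g (h) (h)))))))  →  (p (q) (p (q) (g (h) (p (q) (g (h) (h))))))
3. (p (q) (p (q) (g (h) (p (q) (g (h) (h))))))  →  (p (q) (p (q) (p (q) (g (h) (h)))))
4. (p (q) (p (q) (p (q) (g (h) (h)))))  →  (p (q) (p (q) (p (q) (h))))
normal form: (p (q) (p (q) (p (q) (h))))

size = 7


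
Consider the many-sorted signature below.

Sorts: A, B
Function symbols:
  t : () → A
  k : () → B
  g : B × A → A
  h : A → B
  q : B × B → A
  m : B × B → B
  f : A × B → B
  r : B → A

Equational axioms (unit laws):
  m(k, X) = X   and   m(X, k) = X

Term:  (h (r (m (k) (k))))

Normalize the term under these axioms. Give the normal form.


1. (h (r (m (k) (k))))  →  (h (r (k)))

normal form = (h (r (k)))


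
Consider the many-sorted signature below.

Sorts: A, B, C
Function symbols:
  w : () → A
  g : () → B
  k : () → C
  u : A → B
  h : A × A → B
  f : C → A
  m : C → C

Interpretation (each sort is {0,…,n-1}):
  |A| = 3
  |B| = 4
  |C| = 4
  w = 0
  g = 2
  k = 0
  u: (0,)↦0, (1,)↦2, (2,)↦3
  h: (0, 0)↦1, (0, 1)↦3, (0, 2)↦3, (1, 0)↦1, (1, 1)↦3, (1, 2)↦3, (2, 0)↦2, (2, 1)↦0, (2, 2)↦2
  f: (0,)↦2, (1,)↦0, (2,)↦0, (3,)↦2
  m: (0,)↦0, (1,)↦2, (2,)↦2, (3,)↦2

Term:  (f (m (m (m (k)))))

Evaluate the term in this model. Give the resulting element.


  k = 0
  (m (k)) = m(0,) = 0
  (m (m (k))) = m(0,) = 0
  (m (m (m (k)))) = m(0,) = 0
  (f (m (m (m (k))))) = f(0,) = 2

value = 2


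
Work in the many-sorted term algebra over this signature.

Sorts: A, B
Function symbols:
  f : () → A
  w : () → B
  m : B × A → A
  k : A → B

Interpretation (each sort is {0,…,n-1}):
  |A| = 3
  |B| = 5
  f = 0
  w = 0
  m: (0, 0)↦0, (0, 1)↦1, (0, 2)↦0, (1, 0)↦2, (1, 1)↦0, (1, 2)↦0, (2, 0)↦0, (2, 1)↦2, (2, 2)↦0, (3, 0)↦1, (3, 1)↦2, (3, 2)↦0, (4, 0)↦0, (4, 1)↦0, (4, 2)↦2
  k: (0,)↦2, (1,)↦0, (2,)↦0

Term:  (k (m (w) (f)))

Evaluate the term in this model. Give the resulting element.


  w = 0
  f = 0
  (m (w) (f)) = m(0, 0) = 0
  (k (m (w) (f))) = k(0,) = 2

value = 2


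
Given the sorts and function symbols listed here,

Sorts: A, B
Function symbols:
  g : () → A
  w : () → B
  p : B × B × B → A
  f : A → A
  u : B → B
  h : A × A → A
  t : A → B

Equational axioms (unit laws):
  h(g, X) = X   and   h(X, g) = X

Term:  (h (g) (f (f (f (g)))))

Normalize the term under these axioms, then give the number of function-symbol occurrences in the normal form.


size = 4

1. (h (g) (f (f (f (g)))))  →  (f (f (f (g))))
normal form: (f (f (f (g))))


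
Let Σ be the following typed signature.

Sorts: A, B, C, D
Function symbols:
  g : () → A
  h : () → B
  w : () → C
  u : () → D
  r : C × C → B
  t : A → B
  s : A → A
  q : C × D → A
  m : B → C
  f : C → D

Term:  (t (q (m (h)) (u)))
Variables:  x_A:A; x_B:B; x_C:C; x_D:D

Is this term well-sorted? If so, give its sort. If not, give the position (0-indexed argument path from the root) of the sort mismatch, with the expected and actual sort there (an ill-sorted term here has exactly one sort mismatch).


      (h) : B
    (m (h)) : C
    (u) : D
  (q (m (h)) (u)) : A
(t (q (m (h)) (u))) : B

well-sorted; sort = B


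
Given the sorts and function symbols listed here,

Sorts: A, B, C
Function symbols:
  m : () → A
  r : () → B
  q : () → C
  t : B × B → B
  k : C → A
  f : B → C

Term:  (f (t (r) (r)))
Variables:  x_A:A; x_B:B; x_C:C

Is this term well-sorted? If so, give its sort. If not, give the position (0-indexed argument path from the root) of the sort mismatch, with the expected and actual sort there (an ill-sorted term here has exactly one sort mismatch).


    (r) : B
    (r) : B
  (t (r) (r)) : B
(f (t (r) (r))) : C

well-sorted; sort = C


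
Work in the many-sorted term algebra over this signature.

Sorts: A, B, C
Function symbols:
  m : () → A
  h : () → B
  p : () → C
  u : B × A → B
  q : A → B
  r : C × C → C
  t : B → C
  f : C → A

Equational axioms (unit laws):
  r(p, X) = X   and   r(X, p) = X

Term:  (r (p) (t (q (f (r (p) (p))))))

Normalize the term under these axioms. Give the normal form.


1. (r (p) (t (q (f (r (p) (p))))))  →  (t (q (f (r (p) (p)))))
2. (t (q (f (r (p) (p)))))  →  (t (q (f (p))))

normal form = (t (q (f (p))))


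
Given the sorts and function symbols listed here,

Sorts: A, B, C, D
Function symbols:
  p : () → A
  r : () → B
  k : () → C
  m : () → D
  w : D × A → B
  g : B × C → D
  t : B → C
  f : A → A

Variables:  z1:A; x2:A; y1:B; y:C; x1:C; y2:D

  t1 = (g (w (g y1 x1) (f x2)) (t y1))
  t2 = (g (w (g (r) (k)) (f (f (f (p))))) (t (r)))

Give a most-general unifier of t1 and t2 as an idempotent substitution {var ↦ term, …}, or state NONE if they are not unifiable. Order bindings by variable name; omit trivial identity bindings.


{x1 ↦ (k), x2 ↦ (f (f (p))), y1 ↦ (r)}


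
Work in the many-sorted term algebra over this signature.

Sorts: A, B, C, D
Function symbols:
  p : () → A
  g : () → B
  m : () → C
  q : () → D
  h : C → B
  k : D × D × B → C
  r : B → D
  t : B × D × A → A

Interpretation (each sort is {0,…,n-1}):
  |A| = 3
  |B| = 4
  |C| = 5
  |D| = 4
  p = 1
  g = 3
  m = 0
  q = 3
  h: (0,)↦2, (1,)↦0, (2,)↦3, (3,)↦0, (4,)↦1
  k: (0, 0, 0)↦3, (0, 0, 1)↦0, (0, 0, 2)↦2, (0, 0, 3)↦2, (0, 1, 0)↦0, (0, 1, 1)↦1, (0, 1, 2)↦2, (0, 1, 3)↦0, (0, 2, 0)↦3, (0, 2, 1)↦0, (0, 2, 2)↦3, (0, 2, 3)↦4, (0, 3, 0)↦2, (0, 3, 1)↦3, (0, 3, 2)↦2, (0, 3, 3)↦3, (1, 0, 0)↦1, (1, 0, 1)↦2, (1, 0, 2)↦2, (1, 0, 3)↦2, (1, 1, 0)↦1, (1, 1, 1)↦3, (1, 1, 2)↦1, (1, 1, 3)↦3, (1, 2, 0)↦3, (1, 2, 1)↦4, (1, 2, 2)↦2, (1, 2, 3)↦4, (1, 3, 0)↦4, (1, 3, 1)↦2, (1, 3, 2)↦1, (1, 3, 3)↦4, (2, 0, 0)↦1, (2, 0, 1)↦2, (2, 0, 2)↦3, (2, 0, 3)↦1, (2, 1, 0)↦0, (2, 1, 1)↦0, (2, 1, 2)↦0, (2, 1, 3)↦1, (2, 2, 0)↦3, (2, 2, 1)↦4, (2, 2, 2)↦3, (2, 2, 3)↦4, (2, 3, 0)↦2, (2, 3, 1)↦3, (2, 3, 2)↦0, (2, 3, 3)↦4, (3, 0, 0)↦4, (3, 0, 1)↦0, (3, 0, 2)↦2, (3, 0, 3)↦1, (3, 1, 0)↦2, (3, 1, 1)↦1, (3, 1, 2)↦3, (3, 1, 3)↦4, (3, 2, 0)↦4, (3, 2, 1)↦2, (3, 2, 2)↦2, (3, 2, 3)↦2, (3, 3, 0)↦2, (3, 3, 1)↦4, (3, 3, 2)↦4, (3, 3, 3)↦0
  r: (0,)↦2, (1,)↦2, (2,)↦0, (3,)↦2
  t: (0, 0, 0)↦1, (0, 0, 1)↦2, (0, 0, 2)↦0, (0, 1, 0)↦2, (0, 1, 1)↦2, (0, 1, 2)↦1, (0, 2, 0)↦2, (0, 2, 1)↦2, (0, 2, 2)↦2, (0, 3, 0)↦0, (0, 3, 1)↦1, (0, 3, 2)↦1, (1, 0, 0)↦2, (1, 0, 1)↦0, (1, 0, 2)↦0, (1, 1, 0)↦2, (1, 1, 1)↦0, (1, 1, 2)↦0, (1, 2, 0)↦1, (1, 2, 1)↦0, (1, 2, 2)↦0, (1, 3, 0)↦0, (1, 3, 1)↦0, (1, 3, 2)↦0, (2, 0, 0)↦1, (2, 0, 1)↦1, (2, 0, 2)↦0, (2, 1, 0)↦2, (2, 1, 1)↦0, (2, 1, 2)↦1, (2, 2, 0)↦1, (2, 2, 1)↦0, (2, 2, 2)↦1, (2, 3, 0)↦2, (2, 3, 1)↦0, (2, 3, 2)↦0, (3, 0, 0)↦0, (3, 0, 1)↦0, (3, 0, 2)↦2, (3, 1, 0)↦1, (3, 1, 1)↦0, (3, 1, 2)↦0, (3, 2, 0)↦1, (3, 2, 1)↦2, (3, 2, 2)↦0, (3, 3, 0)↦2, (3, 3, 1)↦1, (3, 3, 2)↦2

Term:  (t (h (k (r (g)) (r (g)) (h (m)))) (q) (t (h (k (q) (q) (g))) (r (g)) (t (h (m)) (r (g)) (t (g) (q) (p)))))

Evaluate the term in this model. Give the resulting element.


value = 1

  g = 3
  (r (g)) = r(3,) = 2
  g = 3
  (r (g)) = r(3,) = 2
  m = 0
  (h (m)) = h(0,) = 2
  (k (r (g)) (r (g)) (h (m))) = k(2, 2, 2) = 3
  (h (k (r (g)) (r (g)) (h (m)))) = h(3,) = 0
  q = 3
  q = 3
  q = 3
  g = 3
  (k (q) (q) (g)) = k(3, 3, 3) = 0
  (h (k (q) (q) (g))) = h(0,) = 2
  g = 3
  (r (g)) = r(3,) = 2
  m = 0
  (h (m)) = h(0,) = 2
  g = 3
  (r (g)) = r(3,) = 2
  g = 3
  q = 3
  p = 1
  (t (g) (q) (p)) = t(3, 3, 1) = 1
  (t (h (m)) (r (g)) (t (g) (q) (p))) = t(2, 2, 1) = 0
  (t (h (k (q) (q) (g))) (r (g)) (t (h (m)) (r (g)) (t (g) (q) (p)))) = t(2, 2, 0) = 1
  (t (h (k (r (g)) (r (g)) (h (m)))) (q) (t (h (k (q) (q) (g))) (r (g)) (t (h (m)) (r (g)) (t (g) (q) (p))))) = t(0, 3, 1) = 1


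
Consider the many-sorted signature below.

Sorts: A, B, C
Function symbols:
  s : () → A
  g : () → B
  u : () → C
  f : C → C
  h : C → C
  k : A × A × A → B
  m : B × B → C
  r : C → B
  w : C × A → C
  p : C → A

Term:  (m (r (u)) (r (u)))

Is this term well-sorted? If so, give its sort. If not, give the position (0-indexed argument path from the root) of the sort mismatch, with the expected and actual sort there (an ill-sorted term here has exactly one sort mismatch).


well-sorted; sort = C

    (u) : C
  (r (u)) : B
    (u) : C
  (r (u)) : B
(m (r (u)) (r (u))) : C


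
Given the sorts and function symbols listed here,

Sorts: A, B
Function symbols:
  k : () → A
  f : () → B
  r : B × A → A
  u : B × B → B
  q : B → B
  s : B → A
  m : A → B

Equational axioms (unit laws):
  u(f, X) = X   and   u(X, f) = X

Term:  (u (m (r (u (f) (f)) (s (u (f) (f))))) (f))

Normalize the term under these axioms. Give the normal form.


1. (u (m (r (u (f) (f)) (s (u (f) (f))))) (f))  →  (m (r (u (f) (f)) (s (u (f) (f)))))
2. (m (r (u (f) (f)) (s (u (f) (f)))))  →  (m (r (f) (s (u (f) (f)))))
3. (m (r (f) (s (u (f) (f)))))  →  (m (r (f) (s (f))))

normal form = (m (r (f) (s (f))))


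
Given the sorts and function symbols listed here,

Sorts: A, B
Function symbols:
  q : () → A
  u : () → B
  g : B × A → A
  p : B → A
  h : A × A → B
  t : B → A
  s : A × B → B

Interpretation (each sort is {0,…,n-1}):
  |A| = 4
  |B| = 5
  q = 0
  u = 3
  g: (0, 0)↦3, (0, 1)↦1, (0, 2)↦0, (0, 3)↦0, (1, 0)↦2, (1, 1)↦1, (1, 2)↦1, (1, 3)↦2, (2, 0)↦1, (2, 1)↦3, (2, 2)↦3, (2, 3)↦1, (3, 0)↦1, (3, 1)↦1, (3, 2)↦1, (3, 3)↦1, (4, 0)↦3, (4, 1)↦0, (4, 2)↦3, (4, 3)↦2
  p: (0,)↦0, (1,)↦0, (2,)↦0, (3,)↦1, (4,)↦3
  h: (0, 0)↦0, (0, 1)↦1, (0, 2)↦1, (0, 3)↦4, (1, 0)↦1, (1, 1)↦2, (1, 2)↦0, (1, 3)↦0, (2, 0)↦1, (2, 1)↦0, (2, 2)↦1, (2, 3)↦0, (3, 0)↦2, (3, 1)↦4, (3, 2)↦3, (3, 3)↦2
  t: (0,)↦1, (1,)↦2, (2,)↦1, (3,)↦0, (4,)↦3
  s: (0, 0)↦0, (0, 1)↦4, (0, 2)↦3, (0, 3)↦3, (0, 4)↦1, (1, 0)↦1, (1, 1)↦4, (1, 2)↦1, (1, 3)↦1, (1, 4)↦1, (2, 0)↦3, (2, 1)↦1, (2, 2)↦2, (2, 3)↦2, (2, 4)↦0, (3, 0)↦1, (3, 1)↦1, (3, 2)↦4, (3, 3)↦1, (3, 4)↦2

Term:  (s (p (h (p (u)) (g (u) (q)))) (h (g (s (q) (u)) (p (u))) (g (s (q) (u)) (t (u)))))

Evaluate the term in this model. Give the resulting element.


value = 3

  u = 3
  (p (u)) = p(3,) = 1
  u = 3
  q = 0
  (g (u) (q)) = g(3, 0) = 1
  (h (p (u)) (g (u) (q))) = h(1, 1) = 2
  (p (h (p (u)) (g (u) (q)))) = p(2,) = 0
  q = 0
  u = 3
  (s (q) (u)) = s(0, 3) = 3
  u = 3
  (p (u)) = p(3,) = 1
  (g (s (q) (u)) (p (u))) = g(3, 1) = 1
  q = 0
  u = 3
  (s (q) (u)) = s(0, 3) = 3
  u = 3
  (t (u)) = t(3,) = 0
  (g (s (q) (u)) (t (u))) = g(3, 0) = 1
  (h (g (s (q) (u)) (p (u))) (g (s (q) (u)) (t (u)))) = h(1, 1) = 2
  (s (p (h (p (u)) (g (u) (q)))) (h (g (s (q) (u)) (p (u))) (g (s (q) (u)) (t (u))))) = s(0, 2) = 3


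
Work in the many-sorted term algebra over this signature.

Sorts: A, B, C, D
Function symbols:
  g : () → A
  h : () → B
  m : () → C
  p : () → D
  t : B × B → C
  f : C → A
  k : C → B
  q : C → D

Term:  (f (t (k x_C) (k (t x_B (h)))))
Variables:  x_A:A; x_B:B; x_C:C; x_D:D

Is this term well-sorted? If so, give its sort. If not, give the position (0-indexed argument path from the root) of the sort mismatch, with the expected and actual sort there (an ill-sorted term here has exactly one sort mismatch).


well-sorted; sort = A

      x_C : C
    (k x_C) : B
        x_B : B
        (h) : B
      (t x_B (h)) : C
    (k (t x_B (h))) : B
  (t (k x_C) (k (t x_B (h)))) : C
(f (t (k x_C) (k (t x_B (h))))) : A


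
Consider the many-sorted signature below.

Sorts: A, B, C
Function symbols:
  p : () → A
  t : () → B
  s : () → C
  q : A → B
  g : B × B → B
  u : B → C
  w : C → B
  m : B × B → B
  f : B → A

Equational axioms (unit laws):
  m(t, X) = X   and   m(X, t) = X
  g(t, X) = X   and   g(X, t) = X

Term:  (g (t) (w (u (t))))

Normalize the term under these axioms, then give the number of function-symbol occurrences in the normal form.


size = 3

1. (g (t) (w (u (t))))  →  (w (u (t)))
normal form: (w (u (t)))


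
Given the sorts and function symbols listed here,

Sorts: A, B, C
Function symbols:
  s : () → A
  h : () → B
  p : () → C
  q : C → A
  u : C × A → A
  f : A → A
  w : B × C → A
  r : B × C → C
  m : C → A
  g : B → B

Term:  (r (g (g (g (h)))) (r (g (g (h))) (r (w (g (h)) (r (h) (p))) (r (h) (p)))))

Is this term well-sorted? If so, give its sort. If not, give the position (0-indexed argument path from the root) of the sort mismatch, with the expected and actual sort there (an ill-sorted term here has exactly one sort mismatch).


        (h) : B
      (g (h)) : B
    (g (g (h))) : B
  (g (g (g (h)))) : B
        (h) : B
      (g (h)) : B
    (g (g (h))) : B
          (h) : B
        (g (h)) : B
          (h) : B
          (p) : C
        (r (h) (p)) : C
      (w (g (h)) (r (h) (p))) : A
        (h) : B
        (p) : C
      (r (h) (p)) : C
    (r (w (g (h)) (r (h) (p))) (r (h) (p))) : ✗ arg 0 at [1, 1, 0] has sort A, expected B

ill-sorted at position [1, 1, 0]: expected B, got A


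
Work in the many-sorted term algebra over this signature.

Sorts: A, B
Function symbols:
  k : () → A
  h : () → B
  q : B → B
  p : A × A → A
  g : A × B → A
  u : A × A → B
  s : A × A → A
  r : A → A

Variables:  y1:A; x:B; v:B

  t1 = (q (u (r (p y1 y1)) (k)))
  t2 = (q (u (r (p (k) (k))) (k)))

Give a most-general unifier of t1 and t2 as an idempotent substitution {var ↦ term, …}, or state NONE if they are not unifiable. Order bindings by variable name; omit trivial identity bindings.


{y1 ↦ (k)}


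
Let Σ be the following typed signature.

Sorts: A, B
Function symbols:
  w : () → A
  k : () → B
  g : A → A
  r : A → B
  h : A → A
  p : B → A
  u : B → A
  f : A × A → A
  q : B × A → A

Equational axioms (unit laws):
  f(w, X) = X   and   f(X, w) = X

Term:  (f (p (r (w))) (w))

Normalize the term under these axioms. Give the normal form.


1. (f (p (r (w))) (w))  →  (p (r (w)))

normal form = (p (r (w)))


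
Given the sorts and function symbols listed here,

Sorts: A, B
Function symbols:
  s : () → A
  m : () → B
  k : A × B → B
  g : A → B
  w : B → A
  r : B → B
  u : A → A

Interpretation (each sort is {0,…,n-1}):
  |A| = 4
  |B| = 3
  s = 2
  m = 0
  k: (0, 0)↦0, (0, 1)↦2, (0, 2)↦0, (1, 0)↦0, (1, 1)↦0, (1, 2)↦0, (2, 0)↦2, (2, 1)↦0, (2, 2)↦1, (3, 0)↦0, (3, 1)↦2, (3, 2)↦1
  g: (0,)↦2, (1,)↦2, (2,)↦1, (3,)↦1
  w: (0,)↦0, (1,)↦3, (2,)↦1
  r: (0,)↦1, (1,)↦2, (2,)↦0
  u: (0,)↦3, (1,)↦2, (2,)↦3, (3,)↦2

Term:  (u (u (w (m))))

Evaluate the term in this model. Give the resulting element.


  m = 0
  (w (m)) = w(0,) = 0
  (u (w (m))) = u(0,) = 3
  (u (u (w (m)))) = u(3,) = 2

value = 2


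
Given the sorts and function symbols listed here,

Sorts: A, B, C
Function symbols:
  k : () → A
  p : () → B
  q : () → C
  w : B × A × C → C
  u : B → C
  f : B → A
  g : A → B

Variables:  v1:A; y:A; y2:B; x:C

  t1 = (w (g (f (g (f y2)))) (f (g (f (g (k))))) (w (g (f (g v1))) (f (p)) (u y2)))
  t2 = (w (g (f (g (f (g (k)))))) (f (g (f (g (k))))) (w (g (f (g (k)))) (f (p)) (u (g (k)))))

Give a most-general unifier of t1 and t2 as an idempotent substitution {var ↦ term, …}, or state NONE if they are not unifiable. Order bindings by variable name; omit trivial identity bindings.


{v1 ↦ (k), y2 ↦ (g (k))}


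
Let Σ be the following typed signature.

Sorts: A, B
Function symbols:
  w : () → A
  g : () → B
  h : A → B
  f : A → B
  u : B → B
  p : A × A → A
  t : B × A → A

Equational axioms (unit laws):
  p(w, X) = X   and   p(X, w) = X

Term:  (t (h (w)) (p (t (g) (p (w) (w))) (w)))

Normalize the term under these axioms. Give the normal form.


normal form = (t (h (w)) (t (g) (w)))

1. (t (h (w)) (p (t (g) (p (w) (w))) (w)))  →  (t (h (w)) (t (g) (p (w) (w))))
2. (t (h (w)) (t (g) (p (w) (w))))  →  (t (h (w)) (t (g) (w)))


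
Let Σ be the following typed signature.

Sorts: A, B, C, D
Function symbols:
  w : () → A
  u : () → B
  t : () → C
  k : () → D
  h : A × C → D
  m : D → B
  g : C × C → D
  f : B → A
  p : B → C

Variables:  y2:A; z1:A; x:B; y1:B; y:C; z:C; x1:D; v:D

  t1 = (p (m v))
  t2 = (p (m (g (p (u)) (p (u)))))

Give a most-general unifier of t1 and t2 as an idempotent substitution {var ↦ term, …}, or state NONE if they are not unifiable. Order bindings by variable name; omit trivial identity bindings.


{v ↦ (g (p (u)) (p (u)))}


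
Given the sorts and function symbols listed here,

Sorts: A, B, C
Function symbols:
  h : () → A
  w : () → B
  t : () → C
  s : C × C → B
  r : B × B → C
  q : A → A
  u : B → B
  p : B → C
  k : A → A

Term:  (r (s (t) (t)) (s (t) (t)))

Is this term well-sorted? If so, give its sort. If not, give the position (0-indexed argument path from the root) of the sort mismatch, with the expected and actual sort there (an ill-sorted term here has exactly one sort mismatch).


well-sorted; sort = C

    (t) : C
    (t) : C
  (s (t) (t)) : B
    (t) : C
    (t) : C
  (s (t) (t)) : B
(r (s (t) (t)) (s (t) (t))) : C


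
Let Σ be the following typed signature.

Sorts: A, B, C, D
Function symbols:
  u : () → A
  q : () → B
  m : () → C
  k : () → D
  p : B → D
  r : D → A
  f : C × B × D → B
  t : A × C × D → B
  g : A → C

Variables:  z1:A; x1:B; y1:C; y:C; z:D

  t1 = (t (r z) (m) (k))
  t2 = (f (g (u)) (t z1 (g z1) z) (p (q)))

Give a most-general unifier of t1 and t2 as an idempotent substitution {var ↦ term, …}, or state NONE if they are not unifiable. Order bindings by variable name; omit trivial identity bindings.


head clash or occurs-check failure — not unifiable

NONE (not unifiable)


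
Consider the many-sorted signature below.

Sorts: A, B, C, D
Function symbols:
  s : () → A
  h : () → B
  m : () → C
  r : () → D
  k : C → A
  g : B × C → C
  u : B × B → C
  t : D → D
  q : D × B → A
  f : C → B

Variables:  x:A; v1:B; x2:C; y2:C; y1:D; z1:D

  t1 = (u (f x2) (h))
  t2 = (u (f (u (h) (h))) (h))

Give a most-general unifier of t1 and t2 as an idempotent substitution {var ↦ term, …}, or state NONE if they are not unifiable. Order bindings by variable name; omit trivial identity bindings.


{x2 ↦ (u (h) (h))}


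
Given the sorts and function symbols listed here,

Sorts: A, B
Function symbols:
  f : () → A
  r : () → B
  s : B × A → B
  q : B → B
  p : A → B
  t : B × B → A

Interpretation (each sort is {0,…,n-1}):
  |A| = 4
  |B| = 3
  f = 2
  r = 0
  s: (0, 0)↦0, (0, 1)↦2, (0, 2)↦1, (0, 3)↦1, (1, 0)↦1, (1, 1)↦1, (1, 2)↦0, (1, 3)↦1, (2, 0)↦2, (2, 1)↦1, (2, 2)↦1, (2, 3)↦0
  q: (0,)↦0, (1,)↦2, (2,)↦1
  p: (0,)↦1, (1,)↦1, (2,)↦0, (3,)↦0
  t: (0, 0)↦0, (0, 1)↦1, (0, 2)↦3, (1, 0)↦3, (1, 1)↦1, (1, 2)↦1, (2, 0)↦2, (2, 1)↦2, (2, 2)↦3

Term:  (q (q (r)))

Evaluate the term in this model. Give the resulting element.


  r = 0
  (q (r)) = q(0,) = 0
  (q (q (r))) = q(0,) = 0

value = 0


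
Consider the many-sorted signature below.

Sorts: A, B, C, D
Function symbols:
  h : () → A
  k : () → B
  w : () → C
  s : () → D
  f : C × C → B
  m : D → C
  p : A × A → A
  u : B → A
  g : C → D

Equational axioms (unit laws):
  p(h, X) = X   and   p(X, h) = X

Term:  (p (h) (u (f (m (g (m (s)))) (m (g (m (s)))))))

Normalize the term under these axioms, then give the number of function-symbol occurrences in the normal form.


1. (p (h) (u (f (m (g (m (s)))) (m (g (m (s)))))))  →  (u (f (m (g (m (s)))) (m (g (m (s))))))
normal form: (u (f (m (g (m (s)))) (m (g (m (s))))))

size = 10


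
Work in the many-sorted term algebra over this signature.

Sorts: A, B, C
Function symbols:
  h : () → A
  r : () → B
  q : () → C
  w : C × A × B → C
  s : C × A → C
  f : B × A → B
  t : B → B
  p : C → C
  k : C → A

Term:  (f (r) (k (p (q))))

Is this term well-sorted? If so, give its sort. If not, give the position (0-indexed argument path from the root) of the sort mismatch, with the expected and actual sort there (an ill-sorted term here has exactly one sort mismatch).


well-sorted; sort = B

  (r) : B
      (q) : C
    (p (q)) : C
  (k (p (q))) : A
(f (r) (k (p (q)))) : B


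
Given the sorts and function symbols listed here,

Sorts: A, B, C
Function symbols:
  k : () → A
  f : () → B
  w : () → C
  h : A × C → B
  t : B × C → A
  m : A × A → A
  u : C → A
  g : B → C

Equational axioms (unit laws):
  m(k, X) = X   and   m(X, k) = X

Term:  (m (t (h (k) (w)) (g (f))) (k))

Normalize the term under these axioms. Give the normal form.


1. (m (t (h (k) (w)) (g (f))) (k))  →  (t (h (k) (w)) (g (f)))

normal form = (t (h (k) (w)) (g (f)))


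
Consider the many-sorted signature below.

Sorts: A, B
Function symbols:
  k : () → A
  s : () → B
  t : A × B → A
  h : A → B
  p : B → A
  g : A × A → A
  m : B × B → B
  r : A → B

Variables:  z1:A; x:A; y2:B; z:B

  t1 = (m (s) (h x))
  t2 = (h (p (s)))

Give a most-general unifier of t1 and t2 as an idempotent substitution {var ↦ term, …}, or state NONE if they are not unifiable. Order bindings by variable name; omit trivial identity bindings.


NONE (not unifiable)

head clash or occurs-check failure — not unifiable


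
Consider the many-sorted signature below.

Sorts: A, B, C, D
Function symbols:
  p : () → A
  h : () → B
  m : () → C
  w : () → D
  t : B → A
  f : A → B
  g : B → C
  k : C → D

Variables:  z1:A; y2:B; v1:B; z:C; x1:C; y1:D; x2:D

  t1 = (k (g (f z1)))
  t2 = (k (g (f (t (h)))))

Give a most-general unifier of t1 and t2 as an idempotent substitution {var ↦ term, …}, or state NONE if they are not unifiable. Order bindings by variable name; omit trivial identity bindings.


{z1 ↦ (t (h))}


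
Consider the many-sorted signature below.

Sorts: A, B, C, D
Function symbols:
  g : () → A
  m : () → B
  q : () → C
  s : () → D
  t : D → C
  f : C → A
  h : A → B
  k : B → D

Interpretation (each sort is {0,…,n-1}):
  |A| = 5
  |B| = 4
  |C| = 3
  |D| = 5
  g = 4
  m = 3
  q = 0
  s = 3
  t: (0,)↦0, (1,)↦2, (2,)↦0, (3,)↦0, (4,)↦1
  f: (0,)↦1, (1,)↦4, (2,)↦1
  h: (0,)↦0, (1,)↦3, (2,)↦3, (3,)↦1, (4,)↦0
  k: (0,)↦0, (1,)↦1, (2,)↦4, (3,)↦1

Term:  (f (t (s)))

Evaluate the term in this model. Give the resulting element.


value = 1

  s = 3
  (t (s)) = t(3,) = 0
  (f (t (s))) = f(0,) = 1


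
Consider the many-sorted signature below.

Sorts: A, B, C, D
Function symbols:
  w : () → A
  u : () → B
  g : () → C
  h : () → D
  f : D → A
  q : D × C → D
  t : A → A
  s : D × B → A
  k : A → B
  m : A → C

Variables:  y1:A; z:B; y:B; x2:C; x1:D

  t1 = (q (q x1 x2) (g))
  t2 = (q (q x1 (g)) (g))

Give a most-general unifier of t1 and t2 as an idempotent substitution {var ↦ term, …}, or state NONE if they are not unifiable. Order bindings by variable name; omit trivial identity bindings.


{x2 ↦ (g)}


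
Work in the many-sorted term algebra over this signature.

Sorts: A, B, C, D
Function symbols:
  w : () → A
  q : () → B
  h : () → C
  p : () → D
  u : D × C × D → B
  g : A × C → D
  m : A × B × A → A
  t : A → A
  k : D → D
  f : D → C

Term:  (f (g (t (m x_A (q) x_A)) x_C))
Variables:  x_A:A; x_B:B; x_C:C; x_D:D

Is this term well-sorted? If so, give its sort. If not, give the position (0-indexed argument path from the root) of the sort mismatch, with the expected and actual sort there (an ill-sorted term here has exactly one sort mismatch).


well-sorted; sort = C

        x_A : A
        (q) : B
        x_A : A
      (m x_A (q) x_A) : A
    (t (m x_A (q) x_A)) : A
    x_C : C
  (g (t (m x_A (q) x_A)) x_C) : D
(f (g (t (m x_A (q) x_A)) x_C)) : C


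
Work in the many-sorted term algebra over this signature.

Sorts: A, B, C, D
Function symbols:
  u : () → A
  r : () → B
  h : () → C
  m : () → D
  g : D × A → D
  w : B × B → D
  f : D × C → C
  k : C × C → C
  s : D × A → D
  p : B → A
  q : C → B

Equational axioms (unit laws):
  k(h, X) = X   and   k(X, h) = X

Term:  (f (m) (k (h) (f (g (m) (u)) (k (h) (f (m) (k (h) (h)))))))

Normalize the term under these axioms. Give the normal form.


1. (f (m) (k (h) (f (g (m) (u)) (k (h) (f (m) (k (h) (h)))))))  →  (f (m) (f (g (m) (u)) (k (h) (f (m) (k (h) (h))))))
2. (f (m) (f (g (m) (u)) (k (h) (f (m) (k (h) (h))))))  →  (f (m) (f (g (m) (u)) (f (m) (k (h) (h)))))
3. (f (m) (f (g (m) (u)) (f (m) (k (h) (h)))))  →  (f (m) (f (g (m) (u)) (f (m) (h))))

normal form = (f (m) (f (g (m) (u)) (f (m) (h))))


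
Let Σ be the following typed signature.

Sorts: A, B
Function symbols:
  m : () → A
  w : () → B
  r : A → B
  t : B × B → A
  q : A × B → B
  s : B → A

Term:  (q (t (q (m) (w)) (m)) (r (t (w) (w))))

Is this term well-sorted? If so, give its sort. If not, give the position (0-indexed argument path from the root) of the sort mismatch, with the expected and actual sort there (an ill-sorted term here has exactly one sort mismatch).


      (m) : A
      (w) : B
    (q (m) (w)) : B
    (m) : A
  (t (q (m) (w)) (m)) : ✗ arg 1 at [0, 1] has sort A, expected B
      (w) : B
      (w) : B
    (t (w) (w)) : A
  (r (t (w) (w))) : B

ill-sorted at position [0, 1]: expected B, got A


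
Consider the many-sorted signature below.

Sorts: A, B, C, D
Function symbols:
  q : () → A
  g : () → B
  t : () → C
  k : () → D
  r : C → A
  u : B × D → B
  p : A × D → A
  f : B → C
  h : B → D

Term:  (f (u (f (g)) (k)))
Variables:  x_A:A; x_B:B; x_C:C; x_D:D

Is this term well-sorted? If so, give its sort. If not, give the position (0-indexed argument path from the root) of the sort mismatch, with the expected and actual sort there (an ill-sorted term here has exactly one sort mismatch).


ill-sorted at position [0, 0]: expected B, got C

      (g) : B
    (f (g)) : C
    (k) : D
  (u (f (g)) (k)) : ✗ arg 0 at [0, 0] has sort C, expected B


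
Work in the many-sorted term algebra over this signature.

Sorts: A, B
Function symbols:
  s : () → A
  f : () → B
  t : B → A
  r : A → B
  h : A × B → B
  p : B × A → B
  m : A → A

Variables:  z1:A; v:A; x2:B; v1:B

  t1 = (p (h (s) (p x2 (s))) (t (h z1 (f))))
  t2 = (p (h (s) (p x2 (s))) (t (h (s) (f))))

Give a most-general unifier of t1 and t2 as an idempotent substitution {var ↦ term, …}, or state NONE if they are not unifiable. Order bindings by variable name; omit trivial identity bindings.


{z1 ↦ (s)}


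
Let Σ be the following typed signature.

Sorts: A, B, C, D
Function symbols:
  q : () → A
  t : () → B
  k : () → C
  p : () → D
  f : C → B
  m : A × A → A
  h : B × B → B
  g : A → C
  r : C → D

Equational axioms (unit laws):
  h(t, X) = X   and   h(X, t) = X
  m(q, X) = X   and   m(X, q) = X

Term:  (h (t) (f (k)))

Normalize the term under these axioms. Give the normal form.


1. (h (t) (f (k)))  →  (f (k))

normal form = (f (k))


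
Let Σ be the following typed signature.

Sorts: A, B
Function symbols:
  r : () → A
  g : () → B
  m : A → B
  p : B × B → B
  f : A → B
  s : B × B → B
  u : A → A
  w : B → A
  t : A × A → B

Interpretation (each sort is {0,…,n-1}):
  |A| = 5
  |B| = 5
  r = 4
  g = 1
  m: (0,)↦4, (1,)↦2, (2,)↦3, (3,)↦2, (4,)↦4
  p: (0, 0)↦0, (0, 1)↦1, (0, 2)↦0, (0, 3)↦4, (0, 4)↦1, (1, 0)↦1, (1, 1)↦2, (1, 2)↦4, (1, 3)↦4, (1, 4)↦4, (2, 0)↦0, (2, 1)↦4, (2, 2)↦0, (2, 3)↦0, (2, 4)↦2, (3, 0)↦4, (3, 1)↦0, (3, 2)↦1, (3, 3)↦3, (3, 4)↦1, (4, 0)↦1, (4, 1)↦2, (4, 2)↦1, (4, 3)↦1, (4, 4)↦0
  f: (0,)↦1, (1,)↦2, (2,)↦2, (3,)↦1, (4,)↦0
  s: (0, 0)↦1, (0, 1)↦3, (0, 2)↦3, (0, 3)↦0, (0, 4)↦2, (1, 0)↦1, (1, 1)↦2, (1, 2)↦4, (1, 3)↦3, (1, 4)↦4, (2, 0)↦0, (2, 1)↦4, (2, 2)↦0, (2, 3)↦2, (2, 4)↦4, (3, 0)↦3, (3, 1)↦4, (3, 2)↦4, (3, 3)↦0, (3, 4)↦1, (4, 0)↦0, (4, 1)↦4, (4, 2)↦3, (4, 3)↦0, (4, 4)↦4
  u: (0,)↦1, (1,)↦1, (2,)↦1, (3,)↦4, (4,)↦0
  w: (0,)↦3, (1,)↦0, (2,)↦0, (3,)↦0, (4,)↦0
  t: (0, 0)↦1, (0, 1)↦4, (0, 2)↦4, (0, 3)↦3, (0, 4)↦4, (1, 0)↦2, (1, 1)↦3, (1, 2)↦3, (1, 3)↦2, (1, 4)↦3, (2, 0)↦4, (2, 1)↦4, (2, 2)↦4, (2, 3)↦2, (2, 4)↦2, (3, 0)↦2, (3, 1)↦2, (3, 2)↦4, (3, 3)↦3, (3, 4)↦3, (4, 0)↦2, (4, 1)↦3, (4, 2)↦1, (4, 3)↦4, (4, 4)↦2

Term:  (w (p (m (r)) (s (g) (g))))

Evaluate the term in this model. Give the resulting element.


value = 0

  r = 4
  (m (r)) = m(4,) = 4
  g = 1
  g = 1
  (s (g) (g)) = s(1, 1) = 2
  (p (m (r)) (s (g) (g))) = p(4, 2) = 1
  (w (p (m (r)) (s (g) (g)))) = w(1,) = 0


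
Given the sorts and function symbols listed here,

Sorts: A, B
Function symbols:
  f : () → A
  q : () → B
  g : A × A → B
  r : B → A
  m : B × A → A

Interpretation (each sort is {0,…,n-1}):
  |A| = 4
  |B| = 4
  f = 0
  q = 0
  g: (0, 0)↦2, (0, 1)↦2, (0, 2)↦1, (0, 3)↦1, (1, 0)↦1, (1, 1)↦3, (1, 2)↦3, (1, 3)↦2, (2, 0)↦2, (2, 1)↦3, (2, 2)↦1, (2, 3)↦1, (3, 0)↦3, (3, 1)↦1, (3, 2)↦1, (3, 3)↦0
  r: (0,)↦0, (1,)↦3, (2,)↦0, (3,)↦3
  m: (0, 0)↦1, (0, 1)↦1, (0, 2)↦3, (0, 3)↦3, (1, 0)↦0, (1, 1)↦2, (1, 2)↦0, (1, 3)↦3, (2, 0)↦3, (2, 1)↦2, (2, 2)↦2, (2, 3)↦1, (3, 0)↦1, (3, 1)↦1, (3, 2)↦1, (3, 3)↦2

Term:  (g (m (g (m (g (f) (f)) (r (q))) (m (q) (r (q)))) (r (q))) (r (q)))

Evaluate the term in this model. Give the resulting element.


value = 2

  f = 0
  f = 0
  (g (f) (f)) = g(0, 0) = 2
  q = 0
  (r (q)) = r(0,) = 0
  (m (g (f) (f)) (r (q))) = m(2, 0) = 3
  q = 0
  q = 0
  (r (q)) = r(0,) = 0
  (m (q) (r (q))) = m(0, 0) = 1
  (g (m (g (f) (f)) (r (q))) (m (q) (r (q)))) = g(3, 1) = 1
  q = 0
  (r (q)) = r(0,) = 0
  (m (g (m (g (f) (f)) (r (q))) (m (q) (r (q)))) (r (q))) = m(1, 0) = 0
  q = 0
  (r (q)) = r(0,) = 0
  (g (m (g (m (g (f) (f)) (r (q))) (m (q) (r (q)))) (r (q))) (r (q))) = g(0, 0) = 2


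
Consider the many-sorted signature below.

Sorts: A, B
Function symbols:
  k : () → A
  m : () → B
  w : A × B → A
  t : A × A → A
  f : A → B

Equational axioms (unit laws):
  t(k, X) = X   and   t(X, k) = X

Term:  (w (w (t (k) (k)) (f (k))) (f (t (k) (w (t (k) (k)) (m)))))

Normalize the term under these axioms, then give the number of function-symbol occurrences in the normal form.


1. (w (w (t (k) (k)) (f (k))) (f (t (k) (w (t (k) (k)) (m)))))  →  (w (w (k) (f (k))) (f (t (k) (w (t (k) (k)) (m)))))
2. (w (w (k) (f (k))) (f (t (k) (w (t (k) (k)) (m)))))  →  (w (w (k) (f (k))) (f (w (t (k) (k)) (m))))
3. (w (w (k) (f (k))) (f (w (t (k) (k)) (m))))  →  (w (w (k) (f (k))) (f (w (k) (m))))
normal form: (w (w (k) (f (k))) (f (w (k) (m))))

size = 9


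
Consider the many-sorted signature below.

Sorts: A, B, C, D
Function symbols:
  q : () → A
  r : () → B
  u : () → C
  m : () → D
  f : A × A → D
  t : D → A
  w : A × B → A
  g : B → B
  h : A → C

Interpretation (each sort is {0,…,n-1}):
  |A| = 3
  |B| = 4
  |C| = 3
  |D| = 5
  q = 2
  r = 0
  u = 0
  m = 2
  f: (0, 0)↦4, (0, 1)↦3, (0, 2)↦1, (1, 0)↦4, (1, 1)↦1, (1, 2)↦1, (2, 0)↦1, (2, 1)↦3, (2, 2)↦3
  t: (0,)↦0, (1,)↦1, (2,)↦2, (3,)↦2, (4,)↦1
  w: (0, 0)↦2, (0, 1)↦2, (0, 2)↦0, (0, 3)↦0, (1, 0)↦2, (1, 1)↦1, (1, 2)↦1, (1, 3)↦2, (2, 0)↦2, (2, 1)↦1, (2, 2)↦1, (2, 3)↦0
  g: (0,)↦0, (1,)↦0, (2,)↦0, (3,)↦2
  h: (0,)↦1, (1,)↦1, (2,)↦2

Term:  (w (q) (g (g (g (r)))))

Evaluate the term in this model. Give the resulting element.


value = 2

  q = 2
  r = 0
  (g (r)) = g(0,) = 0
  (g (g (r))) = g(0,) = 0
  (g (g (g (r)))) = g(0,) = 0
  (w (q) (g (g (g (r))))) = w(2, 0) = 2


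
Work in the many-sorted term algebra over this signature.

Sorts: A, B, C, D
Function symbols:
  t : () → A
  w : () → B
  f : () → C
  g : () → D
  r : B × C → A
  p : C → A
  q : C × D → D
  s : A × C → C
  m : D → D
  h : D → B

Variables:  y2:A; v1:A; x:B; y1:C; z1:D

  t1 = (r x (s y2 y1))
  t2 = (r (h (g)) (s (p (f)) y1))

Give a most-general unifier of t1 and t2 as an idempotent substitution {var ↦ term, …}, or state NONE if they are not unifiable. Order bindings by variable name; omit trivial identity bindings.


{x ↦ (h (g)), y2 ↦ (p (f))}


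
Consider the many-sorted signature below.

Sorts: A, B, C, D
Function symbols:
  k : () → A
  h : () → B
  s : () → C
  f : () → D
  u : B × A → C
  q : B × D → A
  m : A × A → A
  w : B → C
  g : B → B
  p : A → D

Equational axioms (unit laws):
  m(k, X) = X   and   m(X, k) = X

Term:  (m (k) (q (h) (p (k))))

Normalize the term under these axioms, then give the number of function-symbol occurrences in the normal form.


1. (m (k) (q (h) (p (k))))  →  (q (h) (p (k)))
normal form: (q (h) (p (k)))

size = 4


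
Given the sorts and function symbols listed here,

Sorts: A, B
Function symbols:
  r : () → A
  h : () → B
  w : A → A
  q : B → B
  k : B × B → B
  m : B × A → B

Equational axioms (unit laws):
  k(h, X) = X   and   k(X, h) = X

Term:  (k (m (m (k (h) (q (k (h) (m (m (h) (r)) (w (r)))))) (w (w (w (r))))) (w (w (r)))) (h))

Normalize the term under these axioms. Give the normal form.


1. (k (m (m (k (h) (q (k (h) (m (m (h) (r)) (w (r)))))) (w (w (w (r))))) (w (w (r)))) (h))  →  (m (m (k (h) (q (k (h) (m (m (h) (r)) (w (r)))))) (w (w (w (r))))) (w (w (r))))
2. (m (m (k (h) (q (k (h) (m (m (h) (r)) (w (r)))))) (w (w (w (r))))) (w (w (r))))  →  (m (m (q (k (h) (m (m (h) (r)) (w (r))))) (w (w (w (r))))) (w (w (r))))
3. (m (m (q (k (h) (m (m (h) (r)) (w (r))))) (w (w (w (r))))) (w (w (r))))  →  (m (m (q (m (m (h) (r)) (w (r)))) (w (w (w (r))))) (w (w (r))))

normal form = (m (m (q (m (m (h) (r)) (w (r)))) (w (w (w (r))))) (w (w (r))))


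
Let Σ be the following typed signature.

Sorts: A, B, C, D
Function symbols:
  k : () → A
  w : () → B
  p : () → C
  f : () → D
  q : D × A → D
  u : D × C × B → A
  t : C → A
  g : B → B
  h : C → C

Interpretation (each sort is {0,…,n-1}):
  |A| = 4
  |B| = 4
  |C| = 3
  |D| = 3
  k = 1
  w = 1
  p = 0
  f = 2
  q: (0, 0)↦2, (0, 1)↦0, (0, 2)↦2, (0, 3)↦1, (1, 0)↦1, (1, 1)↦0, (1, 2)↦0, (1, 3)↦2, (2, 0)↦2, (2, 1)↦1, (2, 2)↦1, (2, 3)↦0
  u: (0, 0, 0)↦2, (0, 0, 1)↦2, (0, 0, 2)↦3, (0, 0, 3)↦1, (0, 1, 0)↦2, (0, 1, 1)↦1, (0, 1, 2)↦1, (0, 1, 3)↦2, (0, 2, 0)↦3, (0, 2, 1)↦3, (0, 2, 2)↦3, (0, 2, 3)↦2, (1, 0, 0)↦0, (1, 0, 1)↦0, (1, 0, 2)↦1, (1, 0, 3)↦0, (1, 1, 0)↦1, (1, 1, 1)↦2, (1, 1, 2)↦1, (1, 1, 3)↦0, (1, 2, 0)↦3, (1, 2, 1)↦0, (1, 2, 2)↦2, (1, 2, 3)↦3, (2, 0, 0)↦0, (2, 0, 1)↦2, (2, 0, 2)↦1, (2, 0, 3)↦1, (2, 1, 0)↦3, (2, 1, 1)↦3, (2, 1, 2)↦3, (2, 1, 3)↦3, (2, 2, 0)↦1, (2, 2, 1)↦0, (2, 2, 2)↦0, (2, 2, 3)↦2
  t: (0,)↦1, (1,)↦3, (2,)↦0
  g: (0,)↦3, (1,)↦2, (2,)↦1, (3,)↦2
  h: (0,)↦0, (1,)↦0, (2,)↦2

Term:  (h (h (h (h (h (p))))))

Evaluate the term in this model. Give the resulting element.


value = 0

  p = 0
  (h (p)) = h(0,) = 0
  (h (h (p))) = h(0,) = 0
  (h (h (h (p)))) = h(0,) = 0
  (h (h (h (h (p))))) = h(0,) = 0
  (h (h (h (h (h (p)))))) = h(0,) = 0
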